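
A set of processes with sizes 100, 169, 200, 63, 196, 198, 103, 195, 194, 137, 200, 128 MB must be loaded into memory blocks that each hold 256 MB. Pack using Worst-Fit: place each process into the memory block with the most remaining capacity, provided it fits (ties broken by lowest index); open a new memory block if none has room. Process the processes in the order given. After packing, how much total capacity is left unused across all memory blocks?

memory block 1: place 100 MB, 156 MB left
memory block 2: place 169 MB, 87 MB left
memory block 3: place 200 MB, 56 MB left
memory block 1: place 63 MB, 93 MB left
memory block 4: place 196 MB, 60 MB left
memory block 5: place 198 MB, 58 MB left
memory block 6: place 103 MB, 153 MB left
memory block 7: place 195 MB, 61 MB left
memory block 8: place 194 MB, 62 MB left
memory block 6: place 137 MB, 16 MB left
memory block 9: place 200 MB, 56 MB left
memory block 10: place 128 MB, 128 MB left
10 memory blocks × 256 MB = 2560 MB; used 1883 MB; unused 677 MB.

677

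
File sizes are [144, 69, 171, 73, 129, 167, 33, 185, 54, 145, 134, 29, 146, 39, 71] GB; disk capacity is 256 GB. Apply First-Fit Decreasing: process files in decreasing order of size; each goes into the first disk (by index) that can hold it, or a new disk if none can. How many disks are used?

8

Sorted descending: 185, 171, 167, 146, 145, 144, 134, 129, 73, 71, 69, 54, 39, 33, 29.
185 GB → disk 1 (remaining 71 GB)
171 GB → disk 2 (remaining 85 GB)
167 GB → disk 3 (remaining 89 GB)
146 GB → disk 4 (remaining 110 GB)
145 GB → disk 5 (remaining 111 GB)
144 GB → disk 6 (remaining 112 GB)
134 GB → disk 7 (remaining 122 GB)
129 GB → disk 8 (remaining 127 GB)
73 GB → disk 2 (remaining 12 GB)
71 GB → disk 1 (remaining 0 GB)
69 GB → disk 3 (remaining 20 GB)
54 GB → disk 4 (remaining 56 GB)
39 GB → disk 4 (remaining 17 GB)
33 GB → disk 5 (remaining 78 GB)
29 GB → disk 5 (remaining 49 GB)
Final disks: [185,71] [171,73] [167,69] [146,54,39] [145,33,29] [144] [134] [129].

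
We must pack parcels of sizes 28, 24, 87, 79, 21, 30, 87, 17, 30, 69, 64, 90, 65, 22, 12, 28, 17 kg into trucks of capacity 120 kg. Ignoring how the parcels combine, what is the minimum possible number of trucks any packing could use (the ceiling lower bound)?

Total size = 28 + 24 + 87 + 79 + 21 + 30 + 87 + 17 + 30 + 69 + 64 + 90 + 65 + 22 + 12 + 28 + 17 = 770 kg.
⌈770 / 120⌉ = 7.

7 trucks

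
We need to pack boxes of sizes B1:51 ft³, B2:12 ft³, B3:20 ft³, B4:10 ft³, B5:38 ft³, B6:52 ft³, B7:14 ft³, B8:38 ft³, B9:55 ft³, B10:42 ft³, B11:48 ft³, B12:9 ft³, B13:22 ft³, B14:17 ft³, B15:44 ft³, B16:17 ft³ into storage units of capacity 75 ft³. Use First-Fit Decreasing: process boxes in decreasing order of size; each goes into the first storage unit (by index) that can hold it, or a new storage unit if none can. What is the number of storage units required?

Sorted descending: 55, 52, 51, 48, 44, 42, 38, 38, 22, 20, 17, 17, 14, 12, 10, 9.
55 ft³ → storage unit 1 (remaining 20 ft³)
52 ft³ → storage unit 2 (remaining 23 ft³)
51 ft³ → storage unit 3 (remaining 24 ft³)
48 ft³ → storage unit 4 (remaining 27 ft³)
44 ft³ → storage unit 5 (remaining 31 ft³)
42 ft³ → storage unit 6 (remaining 33 ft³)
38 ft³ → storage unit 7 (remaining 37 ft³)
38 ft³ → storage unit 8 (remaining 37 ft³)
22 ft³ → storage unit 2 (remaining 1 ft³)
20 ft³ → storage unit 1 (remaining 0 ft³)
17 ft³ → storage unit 3 (remaining 7 ft³)
17 ft³ → storage unit 4 (remaining 10 ft³)
14 ft³ → storage unit 5 (remaining 17 ft³)
12 ft³ → storage unit 5 (remaining 5 ft³)
10 ft³ → storage unit 4 (remaining 0 ft³)
9 ft³ → storage unit 6 (remaining 24 ft³)

8 storage units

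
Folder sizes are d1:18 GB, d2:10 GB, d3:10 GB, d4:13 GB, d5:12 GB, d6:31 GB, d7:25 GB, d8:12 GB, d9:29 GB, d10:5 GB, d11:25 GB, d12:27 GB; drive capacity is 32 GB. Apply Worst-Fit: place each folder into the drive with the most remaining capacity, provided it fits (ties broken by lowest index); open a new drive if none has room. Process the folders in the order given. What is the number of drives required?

8 drives

drive 1: place d1 (18 GB), 14 GB left
drive 1: place d2 (10 GB), 4 GB left
drive 2: place d3 (10 GB), 22 GB left
drive 2: place d4 (13 GB), 9 GB left
drive 3: place d5 (12 GB), 20 GB left
drive 4: place d6 (31 GB), 1 GB left
drive 5: place d7 (25 GB), 7 GB left
drive 3: place d8 (12 GB), 8 GB left
drive 6: place d9 (29 GB), 3 GB left
drive 2: place d10 (5 GB), 4 GB left
drive 7: place d11 (25 GB), 7 GB left
drive 8: place d12 (27 GB), 5 GB left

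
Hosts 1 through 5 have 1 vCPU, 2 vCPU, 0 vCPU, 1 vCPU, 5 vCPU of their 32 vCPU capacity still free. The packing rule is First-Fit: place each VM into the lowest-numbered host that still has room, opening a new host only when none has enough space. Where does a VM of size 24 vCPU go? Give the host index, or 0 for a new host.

0

No host has ≥ 24 vCPU free, so a new host is opened.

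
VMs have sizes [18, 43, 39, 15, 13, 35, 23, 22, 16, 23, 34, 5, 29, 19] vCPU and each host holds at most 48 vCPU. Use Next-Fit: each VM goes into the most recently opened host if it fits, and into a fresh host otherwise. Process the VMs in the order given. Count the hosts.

9 hosts

host 1: place 18 vCPU, 30 vCPU left
host 2: place 43 vCPU, 5 vCPU left
host 3: place 39 vCPU, 9 vCPU left
host 4: place 15 vCPU, 33 vCPU left
host 4: place 13 vCPU, 20 vCPU left
host 5: place 35 vCPU, 13 vCPU left
host 6: place 23 vCPU, 25 vCPU left
host 6: place 22 vCPU, 3 vCPU left
host 7: place 16 vCPU, 32 vCPU left
host 7: place 23 vCPU, 9 vCPU left
host 8: place 34 vCPU, 14 vCPU left
host 8: place 5 vCPU, 9 vCPU left
host 9: place 29 vCPU, 19 vCPU left
host 9: place 19 vCPU, 0 vCPU left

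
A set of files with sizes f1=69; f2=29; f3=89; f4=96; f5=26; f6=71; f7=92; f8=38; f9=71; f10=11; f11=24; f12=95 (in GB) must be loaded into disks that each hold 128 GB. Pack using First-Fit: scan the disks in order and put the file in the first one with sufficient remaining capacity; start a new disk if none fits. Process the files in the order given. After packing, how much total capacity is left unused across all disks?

185

f1 (69 GB) → disk 1 (remaining 59 GB)
f2 (29 GB) → disk 1 (remaining 30 GB)
f3 (89 GB) → disk 2 (remaining 39 GB)
f4 (96 GB) → disk 3 (remaining 32 GB)
f5 (26 GB) → disk 1 (remaining 4 GB)
f6 (71 GB) → disk 4 (remaining 57 GB)
f7 (92 GB) → disk 5 (remaining 36 GB)
f8 (38 GB) → disk 2 (remaining 1 GB)
f9 (71 GB) → disk 6 (remaining 57 GB)
f10 (11 GB) → disk 3 (remaining 21 GB)
f11 (24 GB) → disk 4 (remaining 33 GB)
f12 (95 GB) → disk 7 (remaining 33 GB)
7 disks × 128 GB = 896 GB; used 711 GB; unused 185 GB.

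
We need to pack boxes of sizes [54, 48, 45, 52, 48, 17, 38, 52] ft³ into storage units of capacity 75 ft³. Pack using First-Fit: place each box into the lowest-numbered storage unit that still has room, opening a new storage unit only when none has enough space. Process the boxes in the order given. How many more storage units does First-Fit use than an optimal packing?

0

First-Fit: [54,17] [48] [45] [52] [48] [38] [52] → 7 storage units.
7 boxes exceed 37.5 ft³ (half the capacity), and no two of those can share a storage unit, so at least 7 storage units are needed.
So 7 is already optimal.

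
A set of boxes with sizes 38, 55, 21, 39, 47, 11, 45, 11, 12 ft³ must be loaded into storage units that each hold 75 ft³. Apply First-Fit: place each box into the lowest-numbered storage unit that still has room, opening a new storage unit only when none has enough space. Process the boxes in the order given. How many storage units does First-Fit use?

5

38 ft³ → storage unit 1 (remaining 37 ft³)
55 ft³ → storage unit 2 (remaining 20 ft³)
21 ft³ → storage unit 1 (remaining 16 ft³)
39 ft³ → storage unit 3 (remaining 36 ft³)
47 ft³ → storage unit 4 (remaining 28 ft³)
11 ft³ → storage unit 1 (remaining 5 ft³)
45 ft³ → storage unit 5 (remaining 30 ft³)
11 ft³ → storage unit 2 (remaining 9 ft³)
12 ft³ → storage unit 3 (remaining 24 ft³)
Final storage units: [38,21,11] [55,11] [39,12] [47] [45].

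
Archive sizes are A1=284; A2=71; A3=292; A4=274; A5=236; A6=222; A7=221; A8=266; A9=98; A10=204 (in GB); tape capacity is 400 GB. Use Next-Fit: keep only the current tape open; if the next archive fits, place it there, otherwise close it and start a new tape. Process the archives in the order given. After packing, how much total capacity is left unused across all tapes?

1032

Put A1 (284 GB) in tape 1; 116 GB remain.
Put A2 (71 GB) in tape 1; 45 GB remain.
Put A3 (292 GB) in tape 2; 108 GB remain.
Put A4 (274 GB) in tape 3; 126 GB remain.
Put A5 (236 GB) in tape 4; 164 GB remain.
Put A6 (222 GB) in tape 5; 178 GB remain.
Put A7 (221 GB) in tape 6; 179 GB remain.
Put A8 (266 GB) in tape 7; 134 GB remain.
Put A9 (98 GB) in tape 7; 36 GB remain.
Put A10 (204 GB) in tape 8; 196 GB remain.
8 tapes × 400 GB = 3200 GB; used 2168 GB; unused 1032 GB.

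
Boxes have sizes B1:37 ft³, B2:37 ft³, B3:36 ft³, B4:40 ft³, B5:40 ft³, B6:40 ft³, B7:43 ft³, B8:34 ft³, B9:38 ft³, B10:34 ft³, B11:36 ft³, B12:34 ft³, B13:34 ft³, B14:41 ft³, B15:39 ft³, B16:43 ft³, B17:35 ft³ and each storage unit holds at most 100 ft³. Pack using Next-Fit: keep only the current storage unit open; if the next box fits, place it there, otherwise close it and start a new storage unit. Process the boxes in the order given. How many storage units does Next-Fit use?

9 storage units

Put B1 (37 ft³) in storage unit 1; 63 ft³ remain.
Put B2 (37 ft³) in storage unit 1; 26 ft³ remain.
Put B3 (36 ft³) in storage unit 2; 64 ft³ remain.
Put B4 (40 ft³) in storage unit 2; 24 ft³ remain.
Put B5 (40 ft³) in storage unit 3; 60 ft³ remain.
Put B6 (40 ft³) in storage unit 3; 20 ft³ remain.
Put B7 (43 ft³) in storage unit 4; 57 ft³ remain.
Put B8 (34 ft³) in storage unit 4; 23 ft³ remain.
Put B9 (38 ft³) in storage unit 5; 62 ft³ remain.
Put B10 (34 ft³) in storage unit 5; 28 ft³ remain.
Put B11 (36 ft³) in storage unit 6; 64 ft³ remain.
Put B12 (34 ft³) in storage unit 6; 30 ft³ remain.
Put B13 (34 ft³) in storage unit 7; 66 ft³ remain.
Put B14 (41 ft³) in storage unit 7; 25 ft³ remain.
Put B15 (39 ft³) in storage unit 8; 61 ft³ remain.
Put B16 (43 ft³) in storage unit 8; 18 ft³ remain.
Put B17 (35 ft³) in storage unit 9; 65 ft³ remain.
Final storage units: [37,37] [36,40] [40,40] [43,34] [38,34] [36,34] [34,41] [39,43] [35].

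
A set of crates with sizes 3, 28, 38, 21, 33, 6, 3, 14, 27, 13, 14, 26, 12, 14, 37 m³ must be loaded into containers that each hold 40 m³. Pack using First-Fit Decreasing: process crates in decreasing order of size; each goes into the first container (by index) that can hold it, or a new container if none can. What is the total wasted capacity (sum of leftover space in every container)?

Sorted descending: 38, 37, 33, 28, 27, 26, 21, 14, 14, 14, 13, 12, 6, 3, 3.
38 m³ → container 1 (remaining 2 m³)
37 m³ → container 2 (remaining 3 m³)
33 m³ → container 3 (remaining 7 m³)
28 m³ → container 4 (remaining 12 m³)
27 m³ → container 5 (remaining 13 m³)
26 m³ → container 6 (remaining 14 m³)
21 m³ → container 7 (remaining 19 m³)
14 m³ → container 6 (remaining 0 m³)
14 m³ → container 7 (remaining 5 m³)
14 m³ → container 8 (remaining 26 m³)
13 m³ → container 5 (remaining 0 m³)
12 m³ → container 4 (remaining 0 m³)
6 m³ → container 3 (remaining 1 m³)
3 m³ → container 2 (remaining 0 m³)
3 m³ → container 7 (remaining 2 m³)
8 containers × 40 m³ = 320 m³; used 289 m³; unused 31 m³.

31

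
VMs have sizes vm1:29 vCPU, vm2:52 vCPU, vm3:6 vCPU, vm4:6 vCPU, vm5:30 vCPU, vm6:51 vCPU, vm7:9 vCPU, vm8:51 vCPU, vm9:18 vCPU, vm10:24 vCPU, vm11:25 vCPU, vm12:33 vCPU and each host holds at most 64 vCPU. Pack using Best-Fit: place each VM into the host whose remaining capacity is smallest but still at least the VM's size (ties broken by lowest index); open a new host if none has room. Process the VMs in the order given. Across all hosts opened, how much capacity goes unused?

50

host 1: place vm1 (29 vCPU), 35 vCPU left
host 2: place vm2 (52 vCPU), 12 vCPU left
host 2: place vm3 (6 vCPU), 6 vCPU left
host 2: place vm4 (6 vCPU), 0 vCPU left
host 1: place vm5 (30 vCPU), 5 vCPU left
host 3: place vm6 (51 vCPU), 13 vCPU left
host 3: place vm7 (9 vCPU), 4 vCPU left
host 4: place vm8 (51 vCPU), 13 vCPU left
host 5: place vm9 (18 vCPU), 46 vCPU left
host 5: place vm10 (24 vCPU), 22 vCPU left
host 6: place vm11 (25 vCPU), 39 vCPU left
host 6: place vm12 (33 vCPU), 6 vCPU left
6 hosts × 64 vCPU = 384 vCPU; used 334 vCPU; unused 50 vCPU.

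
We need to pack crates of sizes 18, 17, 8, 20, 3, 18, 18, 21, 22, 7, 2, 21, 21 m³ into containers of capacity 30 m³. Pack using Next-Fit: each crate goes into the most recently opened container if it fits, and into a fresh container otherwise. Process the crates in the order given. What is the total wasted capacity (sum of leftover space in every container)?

74

Put 18 m³ in container 1; 12 m³ remain.
Put 17 m³ in container 2; 13 m³ remain.
Put 8 m³ in container 2; 5 m³ remain.
Put 20 m³ in container 3; 10 m³ remain.
Put 3 m³ in container 3; 7 m³ remain.
Put 18 m³ in container 4; 12 m³ remain.
Put 18 m³ in container 5; 12 m³ remain.
Put 21 m³ in container 6; 9 m³ remain.
Put 22 m³ in container 7; 8 m³ remain.
Put 7 m³ in container 7; 1 m³ remain.
Put 2 m³ in container 8; 28 m³ remain.
Put 21 m³ in container 8; 7 m³ remain.
Put 21 m³ in container 9; 9 m³ remain.
9 containers × 30 m³ = 270 m³; used 196 m³; unused 74 m³.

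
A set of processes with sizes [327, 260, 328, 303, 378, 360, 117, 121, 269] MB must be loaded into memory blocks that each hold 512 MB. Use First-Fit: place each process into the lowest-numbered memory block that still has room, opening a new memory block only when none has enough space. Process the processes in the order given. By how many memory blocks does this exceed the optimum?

First-Fit: [327,117] [260,121] [328] [303] [378] [360] [269] → 7 memory blocks.
7 processes exceed 256 MB (half the capacity), and no two of those can share a memory block, so at least 7 memory blocks are needed.
So 7 is already optimal.

0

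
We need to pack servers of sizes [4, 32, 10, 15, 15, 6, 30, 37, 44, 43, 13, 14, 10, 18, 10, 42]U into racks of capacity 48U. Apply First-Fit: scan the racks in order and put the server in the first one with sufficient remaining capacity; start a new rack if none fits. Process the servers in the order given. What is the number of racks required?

rack 1: place 4U, 44U left
rack 1: place 32U, 12U left
rack 1: place 10U, 2U left
rack 2: place 15U, 33U left
rack 2: place 15U, 18U left
rack 2: place 6U, 12U left
rack 3: place 30U, 18U left
rack 4: place 37U, 11U left
rack 5: place 44U, 4U left
rack 6: place 43U, 5U left
rack 3: place 13U, 5U left
rack 7: place 14U, 34U left
rack 2: place 10U, 2U left
rack 7: place 18U, 16U left
rack 4: place 10U, 1U left
rack 8: place 42U, 6U left
Final racks: [4,32,10] [15,15,6,10] [30,13] [37,10] [44] [43] [14,18] [42].

8 racks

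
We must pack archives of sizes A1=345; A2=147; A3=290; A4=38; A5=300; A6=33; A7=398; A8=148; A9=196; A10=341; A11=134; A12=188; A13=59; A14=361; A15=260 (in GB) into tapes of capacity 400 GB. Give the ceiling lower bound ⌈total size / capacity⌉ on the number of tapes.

Total size = 345 + 147 + 290 + 38 + 300 + 33 + 398 + 148 + 196 + 341 + 134 + 188 + 59 + 361 + 260 = 3238 GB.
⌈3238 / 400⌉ = 9.

9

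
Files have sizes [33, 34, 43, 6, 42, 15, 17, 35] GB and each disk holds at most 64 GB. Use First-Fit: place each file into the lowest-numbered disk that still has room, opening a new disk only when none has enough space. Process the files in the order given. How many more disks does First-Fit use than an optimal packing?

First-Fit: [33,6,15] [34,17] [43] [42] [35] → 5 disks.
5 files exceed 32 GB (half the capacity), and no two of those can share a disk, so at least 5 disks are needed.
So 5 is already optimal.

0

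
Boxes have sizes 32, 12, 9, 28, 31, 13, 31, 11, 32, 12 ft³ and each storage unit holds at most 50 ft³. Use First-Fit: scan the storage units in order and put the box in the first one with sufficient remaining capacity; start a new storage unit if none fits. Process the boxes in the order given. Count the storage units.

Put 32 ft³ in storage unit 1; 18 ft³ remain.
Put 12 ft³ in storage unit 1; 6 ft³ remain.
Put 9 ft³ in storage unit 2; 41 ft³ remain.
Put 28 ft³ in storage unit 2; 13 ft³ remain.
Put 31 ft³ in storage unit 3; 19 ft³ remain.
Put 13 ft³ in storage unit 2; 0 ft³ remain.
Put 31 ft³ in storage unit 4; 19 ft³ remain.
Put 11 ft³ in storage unit 3; 8 ft³ remain.
Put 32 ft³ in storage unit 5; 18 ft³ remain.
Put 12 ft³ in storage unit 4; 7 ft³ remain.

5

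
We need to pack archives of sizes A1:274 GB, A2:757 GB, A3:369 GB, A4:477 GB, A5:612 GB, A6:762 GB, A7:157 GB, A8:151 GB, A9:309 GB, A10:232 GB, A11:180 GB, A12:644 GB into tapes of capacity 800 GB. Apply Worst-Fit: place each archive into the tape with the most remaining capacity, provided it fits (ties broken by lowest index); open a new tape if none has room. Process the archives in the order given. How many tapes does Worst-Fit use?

A1 (274 GB) → tape 1 (remaining 526 GB)
A2 (757 GB) → tape 2 (remaining 43 GB)
A3 (369 GB) → tape 1 (remaining 157 GB)
A4 (477 GB) → tape 3 (remaining 323 GB)
A5 (612 GB) → tape 4 (remaining 188 GB)
A6 (762 GB) → tape 5 (remaining 38 GB)
A7 (157 GB) → tape 3 (remaining 166 GB)
A8 (151 GB) → tape 4 (remaining 37 GB)
A9 (309 GB) → tape 6 (remaining 491 GB)
A10 (232 GB) → tape 6 (remaining 259 GB)
A11 (180 GB) → tape 6 (remaining 79 GB)
A12 (644 GB) → tape 7 (remaining 156 GB)

7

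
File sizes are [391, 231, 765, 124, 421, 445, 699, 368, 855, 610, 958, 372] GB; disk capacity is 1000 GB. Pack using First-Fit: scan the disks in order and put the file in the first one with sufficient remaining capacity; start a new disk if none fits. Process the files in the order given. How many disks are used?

8 disks

disk 1: place 391 GB, 609 GB left
disk 1: place 231 GB, 378 GB left
disk 2: place 765 GB, 235 GB left
disk 1: place 124 GB, 254 GB left
disk 3: place 421 GB, 579 GB left
disk 3: place 445 GB, 134 GB left
disk 4: place 699 GB, 301 GB left
disk 5: place 368 GB, 632 GB left
disk 6: place 855 GB, 145 GB left
disk 5: place 610 GB, 22 GB left
disk 7: place 958 GB, 42 GB left
disk 8: place 372 GB, 628 GB left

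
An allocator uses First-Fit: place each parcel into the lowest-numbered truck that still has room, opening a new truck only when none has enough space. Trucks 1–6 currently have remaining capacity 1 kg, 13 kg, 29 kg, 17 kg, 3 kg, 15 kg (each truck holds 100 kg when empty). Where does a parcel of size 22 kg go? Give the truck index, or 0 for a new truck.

Trucks with room: truck 3 (29 kg).
The first with room is truck 3.

3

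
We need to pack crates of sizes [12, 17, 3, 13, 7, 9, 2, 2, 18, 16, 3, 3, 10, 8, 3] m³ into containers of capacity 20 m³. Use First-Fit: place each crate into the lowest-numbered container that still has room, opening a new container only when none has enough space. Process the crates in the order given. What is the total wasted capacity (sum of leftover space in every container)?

container 1: place 12 m³, 8 m³ left
container 2: place 17 m³, 3 m³ left
container 1: place 3 m³, 5 m³ left
container 3: place 13 m³, 7 m³ left
container 3: place 7 m³, 0 m³ left
container 4: place 9 m³, 11 m³ left
container 1: place 2 m³, 3 m³ left
container 1: place 2 m³, 1 m³ left
container 5: place 18 m³, 2 m³ left
container 6: place 16 m³, 4 m³ left
container 2: place 3 m³, 0 m³ left
container 4: place 3 m³, 8 m³ left
container 7: place 10 m³, 10 m³ left
container 4: place 8 m³, 0 m³ left
container 6: place 3 m³, 1 m³ left
7 containers × 20 m³ = 140 m³; used 126 m³; unused 14 m³.

14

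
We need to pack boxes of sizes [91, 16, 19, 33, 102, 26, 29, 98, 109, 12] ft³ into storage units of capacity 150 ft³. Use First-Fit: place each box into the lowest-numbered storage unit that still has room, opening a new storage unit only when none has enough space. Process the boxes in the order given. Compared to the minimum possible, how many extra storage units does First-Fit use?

1

First-Fit: [91,16,19,12] [33,102] [26,29] [98] [109] → 5 storage units.
Total size 535 ft³; any packing needs at least ⌈535/150⌉ = 4 storage units.
An optimal packing achieves that bound: [109,33] [102,29,19] [98,26,16] [91,12] → 4 storage units.
Excess: 5 − 4 = 1.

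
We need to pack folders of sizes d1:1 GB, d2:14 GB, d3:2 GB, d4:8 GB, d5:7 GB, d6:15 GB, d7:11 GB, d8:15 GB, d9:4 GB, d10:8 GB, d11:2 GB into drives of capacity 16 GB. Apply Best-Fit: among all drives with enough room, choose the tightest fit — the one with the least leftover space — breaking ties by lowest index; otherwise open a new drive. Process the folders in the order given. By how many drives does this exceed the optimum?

Best-Fit: [1,14] [2,8,2] [7,8] [15] [11,4] [15] → 6 drives.
Total size 87 GB; any packing needs at least ⌈87/16⌉ = 6 drives.
So 6 is already optimal.

0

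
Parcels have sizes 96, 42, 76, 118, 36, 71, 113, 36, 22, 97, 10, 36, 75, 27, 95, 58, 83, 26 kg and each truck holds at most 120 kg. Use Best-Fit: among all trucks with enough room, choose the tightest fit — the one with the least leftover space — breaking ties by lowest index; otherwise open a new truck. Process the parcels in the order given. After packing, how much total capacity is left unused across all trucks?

203

96 kg → truck 1 (remaining 24 kg)
42 kg → truck 2 (remaining 78 kg)
76 kg → truck 2 (remaining 2 kg)
118 kg → truck 3 (remaining 2 kg)
36 kg → truck 4 (remaining 84 kg)
71 kg → truck 4 (remaining 13 kg)
113 kg → truck 5 (remaining 7 kg)
36 kg → truck 6 (remaining 84 kg)
22 kg → truck 1 (remaining 2 kg)
97 kg → truck 7 (remaining 23 kg)
10 kg → truck 4 (remaining 3 kg)
36 kg → truck 6 (remaining 48 kg)
75 kg → truck 8 (remaining 45 kg)
27 kg → truck 8 (remaining 18 kg)
95 kg → truck 9 (remaining 25 kg)
58 kg → truck 10 (remaining 62 kg)
83 kg → truck 11 (remaining 37 kg)
26 kg → truck 11 (remaining 11 kg)
11 trucks × 120 kg = 1320 kg; used 1117 kg; unused 203 kg.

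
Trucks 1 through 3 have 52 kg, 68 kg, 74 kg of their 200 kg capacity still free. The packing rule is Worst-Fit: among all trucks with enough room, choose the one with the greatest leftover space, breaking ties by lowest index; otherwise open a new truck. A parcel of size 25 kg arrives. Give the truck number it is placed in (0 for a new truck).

Trucks with room: truck 1 (52 kg), truck 2 (68 kg), truck 3 (74 kg).
Most room is truck 3 with 74 kg free.

3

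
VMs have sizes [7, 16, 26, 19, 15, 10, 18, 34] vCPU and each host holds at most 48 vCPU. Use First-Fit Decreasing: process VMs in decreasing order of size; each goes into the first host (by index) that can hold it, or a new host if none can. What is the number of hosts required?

Sorted descending: 34, 26, 19, 18, 16, 15, 10, 7.
Put 34 vCPU in host 1; 14 vCPU remain.
Put 26 vCPU in host 2; 22 vCPU remain.
Put 19 vCPU in host 2; 3 vCPU remain.
Put 18 vCPU in host 3; 30 vCPU remain.
Put 16 vCPU in host 3; 14 vCPU remain.
Put 15 vCPU in host 4; 33 vCPU remain.
Put 10 vCPU in host 1; 4 vCPU remain.
Put 7 vCPU in host 3; 7 vCPU remain.
Final hosts: [34,10] [26,19] [18,16,7] [15].

4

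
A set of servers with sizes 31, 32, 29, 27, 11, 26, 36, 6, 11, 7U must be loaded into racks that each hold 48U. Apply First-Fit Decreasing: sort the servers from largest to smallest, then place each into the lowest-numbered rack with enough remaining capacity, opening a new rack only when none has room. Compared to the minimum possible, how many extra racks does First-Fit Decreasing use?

0

First-Fit Decreasing: [36,11] [32,11] [31,7,6] [29] [27] [26] → 6 racks.
6 servers exceed 24U (half the capacity), and no two of those can share a rack, so at least 6 racks are needed.
So 6 is already optimal.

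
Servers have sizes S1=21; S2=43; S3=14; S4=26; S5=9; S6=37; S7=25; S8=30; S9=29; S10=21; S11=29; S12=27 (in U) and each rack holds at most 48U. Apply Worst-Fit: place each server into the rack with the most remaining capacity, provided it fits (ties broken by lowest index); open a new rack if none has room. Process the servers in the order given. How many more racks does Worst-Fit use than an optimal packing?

Worst-Fit: [21,14] [43] [26,9] [37] [25,21] [30] [29] [29] [27] → 9 racks.
8 servers exceed 24U (half the capacity), and no two of those can share a rack, so at least 8 racks are needed.
An optimal packing achieves that bound: [43] [37,9] [30,14] [29] [29] [27,21] [26,21] [25] → 8 racks.
Excess: 9 − 8 = 1.

1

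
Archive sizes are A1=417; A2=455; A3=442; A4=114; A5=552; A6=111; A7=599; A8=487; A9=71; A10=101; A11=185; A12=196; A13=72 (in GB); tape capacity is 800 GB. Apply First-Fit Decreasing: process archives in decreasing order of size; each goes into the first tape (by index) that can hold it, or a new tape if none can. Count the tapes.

6

Sorted descending: 599, 552, 487, 455, 442, 417, 196, 185, 114, 111, 101, 72, 71.
Put 599 GB in tape 1; 201 GB remain.
Put 552 GB in tape 2; 248 GB remain.
Put 487 GB in tape 3; 313 GB remain.
Put 455 GB in tape 4; 345 GB remain.
Put 442 GB in tape 5; 358 GB remain.
Put 417 GB in tape 6; 383 GB remain.
Put 196 GB in tape 1; 5 GB remain.
Put 185 GB in tape 2; 63 GB remain.
Put 114 GB in tape 3; 199 GB remain.
Put 111 GB in tape 3; 88 GB remain.
Put 101 GB in tape 4; 244 GB remain.
Put 72 GB in tape 3; 16 GB remain.
Put 71 GB in tape 4; 173 GB remain.
Final tapes: [599,196] [552,185] [487,114,111,72] [455,101,71] [442] [417].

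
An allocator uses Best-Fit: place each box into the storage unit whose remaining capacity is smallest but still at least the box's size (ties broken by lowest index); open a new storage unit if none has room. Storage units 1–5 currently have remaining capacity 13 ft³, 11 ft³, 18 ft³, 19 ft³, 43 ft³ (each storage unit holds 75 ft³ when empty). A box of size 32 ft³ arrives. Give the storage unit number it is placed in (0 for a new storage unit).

5

Storage units with room: storage unit 5 (43 ft³).
Tightest fit is storage unit 5 with 43 ft³ free.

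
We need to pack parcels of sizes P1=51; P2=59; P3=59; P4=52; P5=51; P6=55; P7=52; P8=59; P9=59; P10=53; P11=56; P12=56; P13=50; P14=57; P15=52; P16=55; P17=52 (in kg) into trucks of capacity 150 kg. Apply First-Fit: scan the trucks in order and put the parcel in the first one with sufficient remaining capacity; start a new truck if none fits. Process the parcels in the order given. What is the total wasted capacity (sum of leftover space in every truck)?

422

Put P1 (51 kg) in truck 1; 99 kg remain.
Put P2 (59 kg) in truck 1; 40 kg remain.
Put P3 (59 kg) in truck 2; 91 kg remain.
Put P4 (52 kg) in truck 2; 39 kg remain.
Put P5 (51 kg) in truck 3; 99 kg remain.
Put P6 (55 kg) in truck 3; 44 kg remain.
Put P7 (52 kg) in truck 4; 98 kg remain.
Put P8 (59 kg) in truck 4; 39 kg remain.
Put P9 (59 kg) in truck 5; 91 kg remain.
Put P10 (53 kg) in truck 5; 38 kg remain.
Put P11 (56 kg) in truck 6; 94 kg remain.
Put P12 (56 kg) in truck 6; 38 kg remain.
Put P13 (50 kg) in truck 7; 100 kg remain.
Put P14 (57 kg) in truck 7; 43 kg remain.
Put P15 (52 kg) in truck 8; 98 kg remain.
Put P16 (55 kg) in truck 8; 43 kg remain.
Put P17 (52 kg) in truck 9; 98 kg remain.
9 trucks × 150 kg = 1350 kg; used 928 kg; unused 422 kg.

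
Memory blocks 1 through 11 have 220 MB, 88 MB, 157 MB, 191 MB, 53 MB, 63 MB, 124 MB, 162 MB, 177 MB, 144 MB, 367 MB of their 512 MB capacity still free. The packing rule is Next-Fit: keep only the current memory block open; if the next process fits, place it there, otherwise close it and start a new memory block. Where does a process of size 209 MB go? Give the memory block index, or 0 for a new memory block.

Next-Fit only looks at memory block 11, which has 367 MB free.
209 MB fits there.

11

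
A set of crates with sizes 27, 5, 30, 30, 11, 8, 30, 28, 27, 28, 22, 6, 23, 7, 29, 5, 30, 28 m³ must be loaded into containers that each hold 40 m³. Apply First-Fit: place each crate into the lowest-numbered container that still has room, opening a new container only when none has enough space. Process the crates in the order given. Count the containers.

12 containers

Put 27 m³ in container 1; 13 m³ remain.
Put 5 m³ in container 1; 8 m³ remain.
Put 30 m³ in container 2; 10 m³ remain.
Put 30 m³ in container 3; 10 m³ remain.
Put 11 m³ in container 4; 29 m³ remain.
Put 8 m³ in container 1; 0 m³ remain.
Put 30 m³ in container 5; 10 m³ remain.
Put 28 m³ in container 4; 1 m³ remain.
Put 27 m³ in container 6; 13 m³ remain.
Put 28 m³ in container 7; 12 m³ remain.
Put 22 m³ in container 8; 18 m³ remain.
Put 6 m³ in container 2; 4 m³ remain.
Put 23 m³ in container 9; 17 m³ remain.
Put 7 m³ in container 3; 3 m³ remain.
Put 29 m³ in container 10; 11 m³ remain.
Put 5 m³ in container 5; 5 m³ remain.
Put 30 m³ in container 11; 10 m³ remain.
Put 28 m³ in container 12; 12 m³ remain.
Final containers: [27,5,8] [30,6] [30,7] [11,28] [30,5] [27] [28] [22] [23] [29] [30] [28].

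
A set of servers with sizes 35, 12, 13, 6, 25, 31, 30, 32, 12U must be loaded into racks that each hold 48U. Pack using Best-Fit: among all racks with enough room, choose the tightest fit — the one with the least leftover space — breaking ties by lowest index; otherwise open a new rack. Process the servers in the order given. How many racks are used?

rack 1: place 35U, 13U left
rack 1: place 12U, 1U left
rack 2: place 13U, 35U left
rack 2: place 6U, 29U left
rack 2: place 25U, 4U left
rack 3: place 31U, 17U left
rack 4: place 30U, 18U left
rack 5: place 32U, 16U left
rack 5: place 12U, 4U left

5 racks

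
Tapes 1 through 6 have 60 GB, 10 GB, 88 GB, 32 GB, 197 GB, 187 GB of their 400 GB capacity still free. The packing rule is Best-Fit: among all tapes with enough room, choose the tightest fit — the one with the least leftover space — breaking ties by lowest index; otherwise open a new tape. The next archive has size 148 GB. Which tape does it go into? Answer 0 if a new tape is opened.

Tapes with room: tape 5 (197 GB), tape 6 (187 GB).
Tightest fit is tape 6 with 187 GB free.

6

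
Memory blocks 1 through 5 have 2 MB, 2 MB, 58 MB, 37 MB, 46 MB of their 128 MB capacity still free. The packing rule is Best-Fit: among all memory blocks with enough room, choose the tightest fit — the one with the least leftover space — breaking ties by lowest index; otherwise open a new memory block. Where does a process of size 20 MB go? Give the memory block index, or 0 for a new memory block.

4

Memory blocks with room: memory block 3 (58 MB), memory block 4 (37 MB), memory block 5 (46 MB).
Tightest fit is memory block 4 with 37 MB free.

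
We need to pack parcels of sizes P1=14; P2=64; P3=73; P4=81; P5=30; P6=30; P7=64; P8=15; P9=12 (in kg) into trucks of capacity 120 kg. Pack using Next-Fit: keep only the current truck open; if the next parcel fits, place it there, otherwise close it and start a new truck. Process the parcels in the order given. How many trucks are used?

5

truck 1: place P1 (14 kg), 106 kg left
truck 1: place P2 (64 kg), 42 kg left
truck 2: place P3 (73 kg), 47 kg left
truck 3: place P4 (81 kg), 39 kg left
truck 3: place P5 (30 kg), 9 kg left
truck 4: place P6 (30 kg), 90 kg left
truck 4: place P7 (64 kg), 26 kg left
truck 4: place P8 (15 kg), 11 kg left
truck 5: place P9 (12 kg), 108 kg left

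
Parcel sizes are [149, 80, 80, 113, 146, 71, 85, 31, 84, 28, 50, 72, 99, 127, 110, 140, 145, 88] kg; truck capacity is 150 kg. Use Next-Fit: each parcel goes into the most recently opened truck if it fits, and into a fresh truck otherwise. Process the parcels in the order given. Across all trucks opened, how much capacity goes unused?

552

truck 1: place 149 kg, 1 kg left
truck 2: place 80 kg, 70 kg left
truck 3: place 80 kg, 70 kg left
truck 4: place 113 kg, 37 kg left
truck 5: place 146 kg, 4 kg left
truck 6: place 71 kg, 79 kg left
truck 7: place 85 kg, 65 kg left
truck 7: place 31 kg, 34 kg left
truck 8: place 84 kg, 66 kg left
truck 8: place 28 kg, 38 kg left
truck 9: place 50 kg, 100 kg left
truck 9: place 72 kg, 28 kg left
truck 10: place 99 kg, 51 kg left
truck 11: place 127 kg, 23 kg left
truck 12: place 110 kg, 40 kg left
truck 13: place 140 kg, 10 kg left
truck 14: place 145 kg, 5 kg left
truck 15: place 88 kg, 62 kg left
15 trucks × 150 kg = 2250 kg; used 1698 kg; unused 552 kg.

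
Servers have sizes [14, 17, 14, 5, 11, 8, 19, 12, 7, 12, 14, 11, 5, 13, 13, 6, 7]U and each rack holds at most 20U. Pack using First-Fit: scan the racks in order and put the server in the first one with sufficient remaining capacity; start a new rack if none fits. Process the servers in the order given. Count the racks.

14U → rack 1 (remaining 6U)
17U → rack 2 (remaining 3U)
14U → rack 3 (remaining 6U)
5U → rack 1 (remaining 1U)
11U → rack 4 (remaining 9U)
8U → rack 4 (remaining 1U)
19U → rack 5 (remaining 1U)
12U → rack 6 (remaining 8U)
7U → rack 6 (remaining 1U)
12U → rack 7 (remaining 8U)
14U → rack 8 (remaining 6U)
11U → rack 9 (remaining 9U)
5U → rack 3 (remaining 1U)
13U → rack 10 (remaining 7U)
13U → rack 11 (remaining 7U)
6U → rack 7 (remaining 2U)
7U → rack 9 (remaining 2U)
Final racks: [14,5] [17] [14,5] [11,8] [19] [12,7] [12,6] [14] [11,7] [13] [13].

11 racks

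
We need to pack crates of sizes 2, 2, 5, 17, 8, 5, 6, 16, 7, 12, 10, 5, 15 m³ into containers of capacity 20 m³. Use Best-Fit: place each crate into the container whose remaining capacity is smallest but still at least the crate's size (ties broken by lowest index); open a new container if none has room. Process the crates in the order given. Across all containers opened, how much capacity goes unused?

container 1: place 2 m³, 18 m³ left
container 1: place 2 m³, 16 m³ left
container 1: place 5 m³, 11 m³ left
container 2: place 17 m³, 3 m³ left
container 1: place 8 m³, 3 m³ left
container 3: place 5 m³, 15 m³ left
container 3: place 6 m³, 9 m³ left
container 4: place 16 m³, 4 m³ left
container 3: place 7 m³, 2 m³ left
container 5: place 12 m³, 8 m³ left
container 6: place 10 m³, 10 m³ left
container 5: place 5 m³, 3 m³ left
container 7: place 15 m³, 5 m³ left
7 containers × 20 m³ = 140 m³; used 110 m³; unused 30 m³.

30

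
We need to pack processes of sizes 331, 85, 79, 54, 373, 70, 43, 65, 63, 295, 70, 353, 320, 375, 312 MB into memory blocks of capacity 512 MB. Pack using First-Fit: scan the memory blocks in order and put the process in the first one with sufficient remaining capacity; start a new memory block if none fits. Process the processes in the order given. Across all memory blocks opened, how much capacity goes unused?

696

memory block 1: place 331 MB, 181 MB left
memory block 1: place 85 MB, 96 MB left
memory block 1: place 79 MB, 17 MB left
memory block 2: place 54 MB, 458 MB left
memory block 2: place 373 MB, 85 MB left
memory block 2: place 70 MB, 15 MB left
memory block 3: place 43 MB, 469 MB left
memory block 3: place 65 MB, 404 MB left
memory block 3: place 63 MB, 341 MB left
memory block 3: place 295 MB, 46 MB left
memory block 4: place 70 MB, 442 MB left
memory block 4: place 353 MB, 89 MB left
memory block 5: place 320 MB, 192 MB left
memory block 6: place 375 MB, 137 MB left
memory block 7: place 312 MB, 200 MB left
7 memory blocks × 512 MB = 3584 MB; used 2888 MB; unused 696 MB.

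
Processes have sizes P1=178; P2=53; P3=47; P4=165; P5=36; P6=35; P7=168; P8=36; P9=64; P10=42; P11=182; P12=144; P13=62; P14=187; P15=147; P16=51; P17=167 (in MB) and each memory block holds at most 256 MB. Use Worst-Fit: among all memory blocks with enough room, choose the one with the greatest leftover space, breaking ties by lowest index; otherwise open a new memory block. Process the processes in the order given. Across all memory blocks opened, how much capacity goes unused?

Put P1 (178 MB) in memory block 1; 78 MB remain.
Put P2 (53 MB) in memory block 1; 25 MB remain.
Put P3 (47 MB) in memory block 2; 209 MB remain.
Put P4 (165 MB) in memory block 2; 44 MB remain.
Put P5 (36 MB) in memory block 2; 8 MB remain.
Put P6 (35 MB) in memory block 3; 221 MB remain.
Put P7 (168 MB) in memory block 3; 53 MB remain.
Put P8 (36 MB) in memory block 3; 17 MB remain.
Put P9 (64 MB) in memory block 4; 192 MB remain.
Put P10 (42 MB) in memory block 4; 150 MB remain.
Put P11 (182 MB) in memory block 5; 74 MB remain.
Put P12 (144 MB) in memory block 4; 6 MB remain.
Put P13 (62 MB) in memory block 5; 12 MB remain.
Put P14 (187 MB) in memory block 6; 69 MB remain.
Put P15 (147 MB) in memory block 7; 109 MB remain.
Put P16 (51 MB) in memory block 7; 58 MB remain.
Put P17 (167 MB) in memory block 8; 89 MB remain.
8 memory blocks × 256 MB = 2048 MB; used 1764 MB; unused 284 MB.

284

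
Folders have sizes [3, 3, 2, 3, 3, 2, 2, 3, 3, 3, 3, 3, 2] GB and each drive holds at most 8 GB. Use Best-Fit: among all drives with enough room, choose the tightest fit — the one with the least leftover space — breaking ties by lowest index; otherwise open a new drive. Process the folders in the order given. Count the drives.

5

Put 3 GB in drive 1; 5 GB remain.
Put 3 GB in drive 1; 2 GB remain.
Put 2 GB in drive 1; 0 GB remain.
Put 3 GB in drive 2; 5 GB remain.
Put 3 GB in drive 2; 2 GB remain.
Put 2 GB in drive 2; 0 GB remain.
Put 2 GB in drive 3; 6 GB remain.
Put 3 GB in drive 3; 3 GB remain.
Put 3 GB in drive 3; 0 GB remain.
Put 3 GB in drive 4; 5 GB remain.
Put 3 GB in drive 4; 2 GB remain.
Put 3 GB in drive 5; 5 GB remain.
Put 2 GB in drive 4; 0 GB remain.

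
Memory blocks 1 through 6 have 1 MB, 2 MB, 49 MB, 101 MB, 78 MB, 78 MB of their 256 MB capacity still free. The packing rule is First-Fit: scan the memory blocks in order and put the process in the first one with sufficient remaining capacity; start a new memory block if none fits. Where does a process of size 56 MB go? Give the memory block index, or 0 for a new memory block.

4

Memory blocks with room: memory block 4 (101 MB), memory block 5 (78 MB), memory block 6 (78 MB).
The first with room is memory block 4.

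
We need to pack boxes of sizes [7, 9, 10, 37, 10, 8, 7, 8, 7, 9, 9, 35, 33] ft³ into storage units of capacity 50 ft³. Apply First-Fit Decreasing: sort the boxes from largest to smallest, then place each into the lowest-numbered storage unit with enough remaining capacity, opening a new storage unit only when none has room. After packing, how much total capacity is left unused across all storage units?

11

Sorted descending: 37, 35, 33, 10, 10, 9, 9, 9, 8, 8, 7, 7, 7.
37 ft³ → storage unit 1 (remaining 13 ft³)
35 ft³ → storage unit 2 (remaining 15 ft³)
33 ft³ → storage unit 3 (remaining 17 ft³)
10 ft³ → storage unit 1 (remaining 3 ft³)
10 ft³ → storage unit 2 (remaining 5 ft³)
9 ft³ → storage unit 3 (remaining 8 ft³)
9 ft³ → storage unit 4 (remaining 41 ft³)
9 ft³ → storage unit 4 (remaining 32 ft³)
8 ft³ → storage unit 3 (remaining 0 ft³)
8 ft³ → storage unit 4 (remaining 24 ft³)
7 ft³ → storage unit 4 (remaining 17 ft³)
7 ft³ → storage unit 4 (remaining 10 ft³)
7 ft³ → storage unit 4 (remaining 3 ft³)
4 storage units × 50 ft³ = 200 ft³; used 189 ft³; unused 11 ft³.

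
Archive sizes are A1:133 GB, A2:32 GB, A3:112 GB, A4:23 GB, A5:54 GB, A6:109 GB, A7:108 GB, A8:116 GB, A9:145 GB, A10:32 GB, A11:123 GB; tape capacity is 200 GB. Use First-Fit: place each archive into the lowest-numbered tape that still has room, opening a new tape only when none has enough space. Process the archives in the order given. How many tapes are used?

Put A1 (133 GB) in tape 1; 67 GB remain.
Put A2 (32 GB) in tape 1; 35 GB remain.
Put A3 (112 GB) in tape 2; 88 GB remain.
Put A4 (23 GB) in tape 1; 12 GB remain.
Put A5 (54 GB) in tape 2; 34 GB remain.
Put A6 (109 GB) in tape 3; 91 GB remain.
Put A7 (108 GB) in tape 4; 92 GB remain.
Put A8 (116 GB) in tape 5; 84 GB remain.
Put A9 (145 GB) in tape 6; 55 GB remain.
Put A10 (32 GB) in tape 2; 2 GB remain.
Put A11 (123 GB) in tape 7; 77 GB remain.
Final tapes: [133,32,23] [112,54,32] [109] [108] [116] [145] [123].

7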